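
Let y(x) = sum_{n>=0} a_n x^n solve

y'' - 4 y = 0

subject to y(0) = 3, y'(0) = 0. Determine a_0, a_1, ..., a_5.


Ansatz: y(x) = sum_{n>=0} a_n x^n, so y'(x) = sum_{n>=1} n a_n x^(n-1) and y''(x) = sum_{n>=2} n(n-1) a_n x^(n-2).
Substitute into P(x) y'' + Q(x) y' + R(x) y = 0 with P(x) = 1, Q(x) = 0, R(x) = -4, and match powers of x.
Initial conditions: a_0 = 3, a_1 = 0.
Setting the coefficient of each power of x to zero and solving order by order (substituting the coefficients already found):
  x^0: 2 a_2 - 4 a_0 = 0  ->  2 a_2 = 4 a_0 = 12  ->  a_2 = 6
  x^1: 6 a_3 - 4 a_1 = 0  ->  6 a_3 = 4 a_1 = 0  ->  a_3 = 0
  x^2: 12 a_4 - 4 a_2 = 0  ->  12 a_4 = 4 a_2 = 24  ->  a_4 = 2
  x^3: 20 a_5 - 4 a_3 = 0  ->  20 a_5 = 4 a_3 = 0  ->  a_5 = 0
Truncated series: y(x) = 3 + 6 x^2 + 2 x^4 + O(x^6).

a_0 = 3; a_1 = 0; a_2 = 6; a_3 = 0; a_4 = 2; a_5 = 0


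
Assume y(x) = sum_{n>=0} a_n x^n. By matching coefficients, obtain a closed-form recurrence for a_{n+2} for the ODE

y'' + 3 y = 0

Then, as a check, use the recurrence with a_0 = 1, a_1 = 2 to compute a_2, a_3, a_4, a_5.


Substitute y = sum_n a_n x^n into y'' + (const) y = 0.
y''(x) = sum_{n>=0} (n+2)(n+1) a_{n+2} x^n.
The ODE becomes sum_n [(n+2)(n+1) a_{n+2} + 3 a_n] x^n = 0.
Setting each coefficient to zero gives the recurrence:
  (n+2)(n+1) a_{n+2} + 3 a_n = 0,
  a_{n+2} = -3 / ((n+1)(n+2)) a_n.

Check with a_0 = 1, a_1 = 2 (apply the recurrence for n = 0, 1, 2, 3): a_0 = 1, a_1 = 2, a_2 = -3/2, a_3 = -1, a_4 = 3/8, a_5 = 3/20.

a_{n+2} = -3/((n+1)(n+2)) * a_n; check: a_0 = 1, a_1 = 2, a_2 = -3/2, a_3 = -1, a_4 = 3/8, a_5 = 3/20


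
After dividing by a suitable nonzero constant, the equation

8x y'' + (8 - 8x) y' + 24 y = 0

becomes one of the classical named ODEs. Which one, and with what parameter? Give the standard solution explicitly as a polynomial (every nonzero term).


All three coefficients share the factor 8; dividing through by 8 gives  x y'' + (1 - x) y' + 3 y = 0.
This matches the Laguerre equation x y'' + (1 - x) y' + n y = 0 with n = 3; the polynomial solution is L_3(x).
With y = sum_k a_k x^k, matching x^k gives (k+1)k a_{k+1} + (k+1) a_{k+1} - k a_k + n a_k = 0, i.e. (k+1)^2 a_{k+1} = (k - n) a_k = (k - 3) a_k. The right side vanishes at k = 3, so the series terminates at degree 3.
Standard normalization L_n(0) = 1 gives a_0 = 1. Work upward with a_{k+1} = (k - 3) a_k / (k+1)^2:
  a_1 = (0 - 3)(1) / 1^2 = -3/1 = -3
  a_2 = (1 - 3)(-3) / 2^2 = 6/4 = 3/2
  a_3 = (2 - 3)(3/2) / 3^2 = (-3/2)/9 = -1/6
Hence L_3(x) = -x^3/6 + 3 x^2/2 - 3 x + 1.

L_3(x); series = -x^3/6 + 3 x^2/2 - 3 x + 1


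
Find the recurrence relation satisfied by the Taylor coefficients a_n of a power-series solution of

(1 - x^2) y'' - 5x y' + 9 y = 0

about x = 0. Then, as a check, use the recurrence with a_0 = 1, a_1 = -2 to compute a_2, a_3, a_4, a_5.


Substitute y = sum_n a_n x^n.
(1 - 1 x^2) y'' contributes (n+2)(n+1) a_{n+2} - n(n-1) a_n at x^n.
-5 x y'(x) contributes -5 n a_n at x^n.
9 y(x) contributes 9 a_n at x^n.
Matching x^n: (n+2)(n+1) a_{n+2} + (-n(n-1) - 5 n + 9) a_n = 0.
Thus a_{n+2} = (n(n-1) + 5 n - 9) / ((n+1)(n+2)) * a_n.

Check with a_0 = 1, a_1 = -2 (apply the recurrence for n = 0, 1, 2, 3): a_0 = 1, a_1 = -2, a_2 = -9/2, a_3 = 4/3, a_4 = -9/8, a_5 = 4/5.

a_(n+2) = (n(n-1) + 5 n - 9) / ((n+1)(n+2)) * a_n; check: a_0 = 1, a_1 = -2, a_2 = -9/2, a_3 = 4/3, a_4 = -9/8, a_5 = 4/5


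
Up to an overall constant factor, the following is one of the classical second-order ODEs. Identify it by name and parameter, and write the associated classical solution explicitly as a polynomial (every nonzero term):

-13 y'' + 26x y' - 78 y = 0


All three coefficients share the factor -13; dividing through by -13 gives  y'' - 2x y' + 6 y = 0.
This matches the Hermite equation y'' - 2x y' + 2n y = 0 with 2n = 6, so n = 3; the polynomial solution is H_3(x).
With y = sum_k a_k x^k, matching x^k gives (k+2)(k+1) a_{k+2} = 2(k - n) a_k = 2(k - 3) a_k. The right side vanishes at k = 3, so the series with the parity of 3 terminates at degree 3.
Standard normalization: leading coefficient of H_n is 2^n, so a_3 = 2^3 = 8. Work downward with a_k = (k+1)(k+2) a_{k+2} / (2(k - n)):
  a_1 = (2)(3)(8) / (2(1 - 3)) = 48/(-4) = -12
Hence H_3(x) = 8 x^3 - 12 x.

H_3(x); series = 8 x^3 - 12 x


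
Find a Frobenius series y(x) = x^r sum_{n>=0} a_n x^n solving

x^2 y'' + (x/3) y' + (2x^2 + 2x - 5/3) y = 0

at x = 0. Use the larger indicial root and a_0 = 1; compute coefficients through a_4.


Write in Frobenius form y'' + (p(x)/x) y' + (q(x)/x^2) y = 0:
  p(x) = 1/3,  q(x) = 2x^2 + 2x - 5/3.
Indicial equation: r(r-1) + (1/3) r + (-5/3) = 0 -> roots r_1 = 5/3, r_2 = -1.
Take r = r_1 = 5/3. Let y(x) = x^r sum_{n>=0} a_n x^n with a_0 = 1.
Substitute y = x^r sum a_n x^n and match x^{r+n}. The recurrence is
  D(n) a_n + 2 a_{n-1} + 2 a_{n-2} = 0,  where D(n) = (r+n)(r+n-1) + (1/3)(r+n) + (-5/3).
  a_n = [-2 a_{n-1} - 2 a_{n-2}] / D(n).
Since the indicial polynomial factors as (r - r_1)(r - r_2), D(n) = (r_1 + n - r_1)(r_1 + n - r_2) = n(n + 8/3).
Evaluating step by step (a_0 = 1):
  n = 1: D(1) = 1(1 + 8/3) = 11/3; numerator = -2(1) = -2; a_1 = (-2)/(11/3) = -6/11
  n = 2: D(2) = 2(2 + 8/3) = 28/3; numerator = -2(-6/11) - 2(1) = -10/11; a_2 = (-10/11)/(28/3) = -15/154
  n = 3: D(3) = 3(3 + 8/3) = 17; numerator = -2(-15/154) - 2(-6/11) = 9/7; a_3 = (9/7)/(17) = 9/119
  n = 4: D(4) = 4(4 + 8/3) = 80/3; numerator = -2(9/119) - 2(-15/154) = 57/1309; a_4 = (57/1309)/(80/3) = 171/104720

r = 5/3; a_0 = 1; a_1 = -6/11; a_2 = -15/154; a_3 = 9/119; a_4 = 171/104720


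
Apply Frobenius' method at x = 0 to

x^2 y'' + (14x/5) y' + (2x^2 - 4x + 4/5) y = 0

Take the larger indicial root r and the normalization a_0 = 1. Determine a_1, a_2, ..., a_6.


Write in Frobenius form y'' + (p(x)/x) y' + (q(x)/x^2) y = 0:
  p(x) = 14/5,  q(x) = 2x^2 - 4x + 4/5.
Indicial equation: r(r-1) + (14/5) r + (4/5) = 0 -> roots r_1 = -4/5, r_2 = -1.
Take r = r_1 = -4/5. Let y(x) = x^r sum_{n>=0} a_n x^n with a_0 = 1.
Substitute y = x^r sum a_n x^n and match x^{r+n}. The recurrence is
  D(n) a_n - 4 a_{n-1} + 2 a_{n-2} = 0,  where D(n) = (r+n)(r+n-1) + (14/5)(r+n) + (4/5).
  a_n = [4 a_{n-1} - 2 a_{n-2}] / D(n).
Since the indicial polynomial factors as (r - r_1)(r - r_2), D(n) = (r_1 + n - r_1)(r_1 + n - r_2) = n(n + 1/5).
Evaluating step by step (a_0 = 1):
  n = 1: D(1) = 1(1 + 1/5) = 6/5; numerator = 4(1) = 4; a_1 = (4)/(6/5) = 10/3
  n = 2: D(2) = 2(2 + 1/5) = 22/5; numerator = 4(10/3) - 2(1) = 34/3; a_2 = (34/3)/(22/5) = 85/33
  n = 3: D(3) = 3(3 + 1/5) = 48/5; numerator = 4(85/33) - 2(10/3) = 40/11; a_3 = (40/11)/(48/5) = 25/66
  n = 4: D(4) = 4(4 + 1/5) = 84/5; numerator = 4(25/66) - 2(85/33) = -40/11; a_4 = (-40/11)/(84/5) = -50/231
  n = 5: D(5) = 5(5 + 1/5) = 26; numerator = 4(-50/231) - 2(25/66) = -125/77; a_5 = (-125/77)/(26) = -125/2002
  n = 6: D(6) = 6(6 + 1/5) = 186/5; numerator = 4(-125/2002) - 2(-50/231) = 50/273; a_6 = (50/273)/(186/5) = 125/25389

r = -4/5; a_0 = 1; a_1 = 10/3; a_2 = 85/33; a_3 = 25/66; a_4 = -50/231; a_5 = -125/2002; a_6 = 125/25389


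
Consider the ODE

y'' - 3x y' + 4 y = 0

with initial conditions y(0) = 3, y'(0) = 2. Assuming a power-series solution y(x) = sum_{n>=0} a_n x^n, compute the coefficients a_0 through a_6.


Ansatz: y(x) = sum_{n>=0} a_n x^n, so y'(x) = sum_{n>=1} n a_n x^(n-1) and y''(x) = sum_{n>=2} n(n-1) a_n x^(n-2).
Substitute into P(x) y'' + Q(x) y' + R(x) y = 0 with P(x) = 1, Q(x) = -3x, R(x) = 4, and match powers of x.
Initial conditions: a_0 = 3, a_1 = 2.
Setting the coefficient of each power of x to zero and solving order by order (substituting the coefficients already found):
  x^0: 2 a_2 + 4 a_0 = 0  ->  2 a_2 = -4 a_0 = -12  ->  a_2 = -6
  x^1: 6 a_3 + a_1 = 0  ->  6 a_3 = -a_1 = -2  ->  a_3 = -1/3
  x^2: 12 a_4 - 2 a_2 = 0  ->  12 a_4 = 2 a_2 = -12  ->  a_4 = -1
  x^3: 20 a_5 - 5 a_3 = 0  ->  20 a_5 = 5 a_3 = -5/3  ->  a_5 = -1/12
  x^4: 30 a_6 - 8 a_4 = 0  ->  30 a_6 = 8 a_4 = -8  ->  a_6 = -4/15
Truncated series: y(x) = 3 + 2 x - 6 x^2 - (1/3) x^3 - x^4 - (1/12) x^5 - (4/15) x^6 + O(x^7).

a_0 = 3; a_1 = 2; a_2 = -6; a_3 = -1/3; a_4 = -1; a_5 = -1/12; a_6 = -4/15


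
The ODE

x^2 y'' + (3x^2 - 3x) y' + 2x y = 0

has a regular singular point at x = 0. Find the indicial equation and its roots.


Divide by x^2 to reach normal form y'' + P_1(x) y' + P_2(x) y = 0 with P_1(x) = 3 - 3/x and P_2(x) = 2/x.
x = 0 is a singular point because the y'-coefficient 3 - 3/x has a pole at x = 0 and the y-coefficient 2/x has a pole at x = 0.
It is a regular singular point because x P_1(x) = p(x) = 3x - 3 and x^2 P_2(x) = q(x) = 2x are polynomials, hence analytic at x = 0.
p(0) = -3,  q(0) = 0.
Indicial equation: r(r-1) + p(0) r + q(0) = 0, i.e. r^2 + (p(0) - 1) r + q(0) = 0, i.e. r^2 - 4 r = 0.
Discriminant: (-4)^2 - 4(0) = 16, so r = (4 ± 4)/2.
Solving: r_1 = 4, r_2 = 0.

indicial: r^2 - 4 r = 0; roots r_1 = 4, r_2 = 0


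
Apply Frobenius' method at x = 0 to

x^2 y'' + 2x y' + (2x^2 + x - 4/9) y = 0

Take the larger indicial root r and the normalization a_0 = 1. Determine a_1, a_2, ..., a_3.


Write in Frobenius form y'' + (p(x)/x) y' + (q(x)/x^2) y = 0:
  p(x) = 2,  q(x) = 2x^2 + x - 4/9.
Indicial equation: r(r-1) + (2) r + (-4/9) = 0 -> roots r_1 = 1/3, r_2 = -4/3.
Take r = r_1 = 1/3. Let y(x) = x^r sum_{n>=0} a_n x^n with a_0 = 1.
Substitute y = x^r sum a_n x^n and match x^{r+n}. The recurrence is
  D(n) a_n + 1 a_{n-1} + 2 a_{n-2} = 0,  where D(n) = (r+n)(r+n-1) + (2)(r+n) + (-4/9).
  a_n = [-1 a_{n-1} - 2 a_{n-2}] / D(n).
Since the indicial polynomial factors as (r - r_1)(r - r_2), D(n) = (r_1 + n - r_1)(r_1 + n - r_2) = n(n + 5/3).
Evaluating step by step (a_0 = 1):
  n = 1: D(1) = 1(1 + 5/3) = 8/3; numerator = -1(1) = -1; a_1 = (-1)/(8/3) = -3/8
  n = 2: D(2) = 2(2 + 5/3) = 22/3; numerator = -1(-3/8) - 2(1) = -13/8; a_2 = (-13/8)/(22/3) = -39/176
  n = 3: D(3) = 3(3 + 5/3) = 14; numerator = -1(-39/176) - 2(-3/8) = 171/176; a_3 = (171/176)/(14) = 171/2464

r = 1/3; a_0 = 1; a_1 = -3/8; a_2 = -39/176; a_3 = 171/2464


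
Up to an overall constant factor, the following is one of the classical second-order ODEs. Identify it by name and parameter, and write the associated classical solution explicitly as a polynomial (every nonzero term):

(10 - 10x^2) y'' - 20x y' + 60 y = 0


All three coefficients share the factor 10; dividing through by 10 gives  (1 - x^2) y'' - 2x y' + 6 y = 0.
This matches the Legendre equation (1 - x^2) y'' - 2x y' + n(n+1) y = 0 (note the -2x y' term) with n(n+1) = 6, so n = 2; the polynomial solution is P_2(x).
With y = sum_k a_k x^k, matching x^k gives (k+2)(k+1) a_{k+2} = [k(k+1) - n(n+1)] a_k = (k - 2)(k + 3) a_k. The right side vanishes at k = 2, so the series with the parity of 2 terminates at degree 2.
Standard normalization (P_n(1) = 1): leading coefficient (2n)!/(2^n (n!)^2) = 24/(4*4) = 3/2, so a_2 = 3/2. Work downward with a_k = (k+1)(k+2) a_{k+2} / ((k - 2)(k + 3)):
  a_0 = (1)(2)(3/2) / ((0 - 2)(0 + 3)) = 3/(-6) = -1/2
Hence P_2(x) = 3 x^2/2 - 1/2.

P_2(x); series = 3 x^2/2 - 1/2


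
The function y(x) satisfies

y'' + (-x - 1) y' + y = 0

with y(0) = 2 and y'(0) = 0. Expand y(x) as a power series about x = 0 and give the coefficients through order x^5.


Ansatz: y(x) = sum_{n>=0} a_n x^n, so y'(x) = sum_{n>=1} n a_n x^(n-1) and y''(x) = sum_{n>=2} n(n-1) a_n x^(n-2).
Substitute into P(x) y'' + Q(x) y' + R(x) y = 0 with P(x) = 1, Q(x) = -x - 1, R(x) = 1, and match powers of x.
Initial conditions: a_0 = 2, a_1 = 0.
Setting the coefficient of each power of x to zero and solving order by order (substituting the coefficients already found):
  x^0: 2 a_2 - a_1 + a_0 = 0  ->  2 a_2 = a_1 - a_0 = -2  ->  a_2 = -1
  x^1: 6 a_3 - 2 a_2 = 0  ->  6 a_3 = 2 a_2 = -2  ->  a_3 = -1/3
  x^2: 12 a_4 - 3 a_3 - a_2 = 0  ->  12 a_4 = 3 a_3 + a_2 = -2  ->  a_4 = -1/6
  x^3: 20 a_5 - 4 a_4 - 2 a_3 = 0  ->  20 a_5 = 4 a_4 + 2 a_3 = -4/3  ->  a_5 = -1/15
Truncated series: y(x) = 2 - x^2 - (1/3) x^3 - (1/6) x^4 - (1/15) x^5 + O(x^6).

a_0 = 2; a_1 = 0; a_2 = -1; a_3 = -1/3; a_4 = -1/6; a_5 = -1/15


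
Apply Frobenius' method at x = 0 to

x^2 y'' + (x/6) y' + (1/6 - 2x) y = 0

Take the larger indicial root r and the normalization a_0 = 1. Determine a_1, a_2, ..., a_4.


Write in Frobenius form y'' + (p(x)/x) y' + (q(x)/x^2) y = 0:
  p(x) = 1/6,  q(x) = 1/6 - 2x.
Indicial equation: r(r-1) + (1/6) r + (1/6) = 0 -> roots r_1 = 1/2, r_2 = 1/3.
Take r = r_1 = 1/2. Let y(x) = x^r sum_{n>=0} a_n x^n with a_0 = 1.
Substitute y = x^r sum a_n x^n and match x^{r+n}. The recurrence is
  D(n) a_n - 2 a_{n-1} = 0,  where D(n) = (r+n)(r+n-1) + (1/6)(r+n) + (1/6).
  a_n = 2 / D(n) * a_{n-1}.
Since the indicial polynomial factors as (r - r_1)(r - r_2), D(n) = (r_1 + n - r_1)(r_1 + n - r_2) = n(n + 1/6).
Evaluating step by step (a_0 = 1):
  n = 1: D(1) = 1(1 + 1/6) = 7/6; numerator = 2(1) = 2; a_1 = (2)/(7/6) = 12/7
  n = 2: D(2) = 2(2 + 1/6) = 13/3; numerator = 2(12/7) = 24/7; a_2 = (24/7)/(13/3) = 72/91
  n = 3: D(3) = 3(3 + 1/6) = 19/2; numerator = 2(72/91) = 144/91; a_3 = (144/91)/(19/2) = 288/1729
  n = 4: D(4) = 4(4 + 1/6) = 50/3; numerator = 2(288/1729) = 576/1729; a_4 = (576/1729)/(50/3) = 864/43225

r = 1/2; a_0 = 1; a_1 = 12/7; a_2 = 72/91; a_3 = 288/1729; a_4 = 864/43225


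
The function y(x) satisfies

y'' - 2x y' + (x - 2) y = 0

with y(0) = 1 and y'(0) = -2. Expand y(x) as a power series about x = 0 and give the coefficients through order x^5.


Ansatz: y(x) = sum_{n>=0} a_n x^n, so y'(x) = sum_{n>=1} n a_n x^(n-1) and y''(x) = sum_{n>=2} n(n-1) a_n x^(n-2).
Substitute into P(x) y'' + Q(x) y' + R(x) y = 0 with P(x) = 1, Q(x) = -2x, R(x) = x - 2, and match powers of x.
Initial conditions: a_0 = 1, a_1 = -2.
Setting the coefficient of each power of x to zero and solving order by order (substituting the coefficients already found):
  x^0: 2 a_2 - 2 a_0 = 0  ->  2 a_2 = 2 a_0 = 2  ->  a_2 = 1
  x^1: 6 a_3 - 4 a_1 + a_0 = 0  ->  6 a_3 = 4 a_1 - a_0 = -9  ->  a_3 = -3/2
  x^2: 12 a_4 - 6 a_2 + a_1 = 0  ->  12 a_4 = 6 a_2 - a_1 = 8  ->  a_4 = 2/3
  x^3: 20 a_5 - 8 a_3 + a_2 = 0  ->  20 a_5 = 8 a_3 - a_2 = -13  ->  a_5 = -13/20
Truncated series: y(x) = 1 - 2 x + x^2 - (3/2) x^3 + (2/3) x^4 - (13/20) x^5 + O(x^6).

a_0 = 1; a_1 = -2; a_2 = 1; a_3 = -3/2; a_4 = 2/3; a_5 = -13/20


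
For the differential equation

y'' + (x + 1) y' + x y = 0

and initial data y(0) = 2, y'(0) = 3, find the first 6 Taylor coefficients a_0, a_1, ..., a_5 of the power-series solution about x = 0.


Ansatz: y(x) = sum_{n>=0} a_n x^n, so y'(x) = sum_{n>=1} n a_n x^(n-1) and y''(x) = sum_{n>=2} n(n-1) a_n x^(n-2).
Substitute into P(x) y'' + Q(x) y' + R(x) y = 0 with P(x) = 1, Q(x) = x + 1, R(x) = x, and match powers of x.
Initial conditions: a_0 = 2, a_1 = 3.
Setting the coefficient of each power of x to zero and solving order by order (substituting the coefficients already found):
  x^0: 2 a_2 + a_1 = 0  ->  2 a_2 = -a_1 = -3  ->  a_2 = -3/2
  x^1: 6 a_3 + 2 a_2 + a_1 + a_0 = 0  ->  6 a_3 = -2 a_2 - a_1 - a_0 = -2  ->  a_3 = -1/3
  x^2: 12 a_4 + 3 a_3 + 2 a_2 + a_1 = 0  ->  12 a_4 = -3 a_3 - 2 a_2 - a_1 = 1  ->  a_4 = 1/12
  x^3: 20 a_5 + 4 a_4 + 3 a_3 + a_2 = 0  ->  20 a_5 = -4 a_4 - 3 a_3 - a_2 = 13/6  ->  a_5 = 13/120
Truncated series: y(x) = 2 + 3 x - (3/2) x^2 - (1/3) x^3 + (1/12) x^4 + (13/120) x^5 + O(x^6).

a_0 = 2; a_1 = 3; a_2 = -3/2; a_3 = -1/3; a_4 = 1/12; a_5 = 13/120


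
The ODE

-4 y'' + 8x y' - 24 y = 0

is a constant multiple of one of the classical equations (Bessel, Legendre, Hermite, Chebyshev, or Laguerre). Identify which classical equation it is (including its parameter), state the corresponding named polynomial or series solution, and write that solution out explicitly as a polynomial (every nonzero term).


All three coefficients share the factor -4; dividing through by -4 gives  y'' - 2x y' + 6 y = 0.
This matches the Hermite equation y'' - 2x y' + 2n y = 0 with 2n = 6, so n = 3; the polynomial solution is H_3(x).
With y = sum_k a_k x^k, matching x^k gives (k+2)(k+1) a_{k+2} = 2(k - n) a_k = 2(k - 3) a_k. The right side vanishes at k = 3, so the series with the parity of 3 terminates at degree 3.
Standard normalization: leading coefficient of H_n is 2^n, so a_3 = 2^3 = 8. Work downward with a_k = (k+1)(k+2) a_{k+2} / (2(k - n)):
  a_1 = (2)(3)(8) / (2(1 - 3)) = 48/(-4) = -12
Hence H_3(x) = 8 x^3 - 12 x.

H_3(x); series = 8 x^3 - 12 x


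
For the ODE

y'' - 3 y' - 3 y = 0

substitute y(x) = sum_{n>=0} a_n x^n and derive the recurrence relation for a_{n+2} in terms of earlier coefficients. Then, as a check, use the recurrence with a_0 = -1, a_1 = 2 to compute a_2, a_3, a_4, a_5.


Substitute y = sum_n a_n x^n.
y''(x) has coefficient (n+2)(n+1) a_{n+2} at x^n;
-3 y'(x) has coefficient -3 (n+1) a_{n+1} at x^n;
-3 y(x) has coefficient -3 a_n at x^n.
Matching x^n: (n+2)(n+1) a_{n+2} - 3 (n+1) a_{n+1} - 3 a_n = 0.
Thus a_{n+2} = [3 (n+1) a_{n+1} + 3 a_n] / ((n+1)(n+2)).

Check with a_0 = -1, a_1 = 2 (apply the recurrence for n = 0, 1, 2, 3): a_0 = -1, a_1 = 2, a_2 = 3/2, a_3 = 5/2, a_4 = 9/4, a_5 = 69/40.

a_(n+2) = [3 (n+1) a_(n+1) + 3 a_n] / ((n+1)(n+2)); check: a_0 = -1, a_1 = 2, a_2 = 3/2, a_3 = 5/2, a_4 = 9/4, a_5 = 69/40


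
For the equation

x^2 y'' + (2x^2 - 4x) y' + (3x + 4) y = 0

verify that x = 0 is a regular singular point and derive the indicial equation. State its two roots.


Divide by x^2 to reach normal form y'' + P_1(x) y' + P_2(x) y = 0 with P_1(x) = 2 - 4/x and P_2(x) = 3/x + 4/x^2.
x = 0 is a singular point because the y'-coefficient 2 - 4/x has a pole at x = 0 and the y-coefficient 3/x + 4/x^2 has a pole at x = 0.
It is a regular singular point because x P_1(x) = p(x) = 2x - 4 and x^2 P_2(x) = q(x) = 3x + 4 are polynomials, hence analytic at x = 0.
p(0) = -4,  q(0) = 4.
Indicial equation: r(r-1) + p(0) r + q(0) = 0, i.e. r^2 + (p(0) - 1) r + q(0) = 0, i.e. r^2 - 5 r + 4 = 0.
Discriminant: (-5)^2 - 4(4) = 9, so r = (5 ± 3)/2.
Solving: r_1 = 4, r_2 = 1.

indicial: r^2 - 5 r + 4 = 0; roots r_1 = 4, r_2 = 1


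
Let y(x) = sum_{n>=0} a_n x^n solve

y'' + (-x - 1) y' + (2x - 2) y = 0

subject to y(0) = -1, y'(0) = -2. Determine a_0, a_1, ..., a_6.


Ansatz: y(x) = sum_{n>=0} a_n x^n, so y'(x) = sum_{n>=1} n a_n x^(n-1) and y''(x) = sum_{n>=2} n(n-1) a_n x^(n-2).
Substitute into P(x) y'' + Q(x) y' + R(x) y = 0 with P(x) = 1, Q(x) = -x - 1, R(x) = 2x - 2, and match powers of x.
Initial conditions: a_0 = -1, a_1 = -2.
Setting the coefficient of each power of x to zero and solving order by order (substituting the coefficients already found):
  x^0: 2 a_2 - a_1 - 2 a_0 = 0  ->  2 a_2 = a_1 + 2 a_0 = -4  ->  a_2 = -2
  x^1: 6 a_3 - 2 a_2 - 3 a_1 + 2 a_0 = 0  ->  6 a_3 = 2 a_2 + 3 a_1 - 2 a_0 = -8  ->  a_3 = -4/3
  x^2: 12 a_4 - 3 a_3 - 4 a_2 + 2 a_1 = 0  ->  12 a_4 = 3 a_3 + 4 a_2 - 2 a_1 = -8  ->  a_4 = -2/3
  x^3: 20 a_5 - 4 a_4 - 5 a_3 + 2 a_2 = 0  ->  20 a_5 = 4 a_4 + 5 a_3 - 2 a_2 = -16/3  ->  a_5 = -4/15
  x^4: 30 a_6 - 5 a_5 - 6 a_4 + 2 a_3 = 0  ->  30 a_6 = 5 a_5 + 6 a_4 - 2 a_3 = -8/3  ->  a_6 = -4/45
Truncated series: y(x) = -1 - 2 x - 2 x^2 - (4/3) x^3 - (2/3) x^4 - (4/15) x^5 - (4/45) x^6 + O(x^7).

a_0 = -1; a_1 = -2; a_2 = -2; a_3 = -4/3; a_4 = -2/3; a_5 = -4/15; a_6 = -4/45


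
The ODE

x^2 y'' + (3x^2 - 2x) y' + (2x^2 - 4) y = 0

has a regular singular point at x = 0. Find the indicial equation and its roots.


Divide by x^2 to reach normal form y'' + P_1(x) y' + P_2(x) y = 0 with P_1(x) = 3 - 2/x and P_2(x) = 2 - 4/x^2.
x = 0 is a singular point because the y'-coefficient 3 - 2/x has a pole at x = 0 and the y-coefficient 2 - 4/x^2 has a pole at x = 0.
It is a regular singular point because x P_1(x) = p(x) = 3x - 2 and x^2 P_2(x) = q(x) = 2x^2 - 4 are polynomials, hence analytic at x = 0.
p(0) = -2,  q(0) = -4.
Indicial equation: r(r-1) + p(0) r + q(0) = 0, i.e. r^2 + (p(0) - 1) r + q(0) = 0, i.e. r^2 - 3 r - 4 = 0.
Discriminant: (-3)^2 - 4(-4) = 25, so r = (3 ± 5)/2.
Solving: r_1 = 4, r_2 = -1.

indicial: r^2 - 3 r - 4 = 0; roots r_1 = 4, r_2 = -1


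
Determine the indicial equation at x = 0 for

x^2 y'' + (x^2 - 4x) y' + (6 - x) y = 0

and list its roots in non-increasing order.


Divide by x^2 to reach normal form y'' + P_1(x) y' + P_2(x) y = 0 with P_1(x) = 1 - 4/x and P_2(x) = -1/x + 6/x^2.
x = 0 is a singular point because the y'-coefficient 1 - 4/x has a pole at x = 0 and the y-coefficient -1/x + 6/x^2 has a pole at x = 0.
It is a regular singular point because x P_1(x) = p(x) = x - 4 and x^2 P_2(x) = q(x) = 6 - x are polynomials, hence analytic at x = 0.
p(0) = -4,  q(0) = 6.
Indicial equation: r(r-1) + p(0) r + q(0) = 0, i.e. r^2 + (p(0) - 1) r + q(0) = 0, i.e. r^2 - 5 r + 6 = 0.
Discriminant: (-5)^2 - 4(6) = 1, so r = (5 ± 1)/2.
Solving: r_1 = 3, r_2 = 2.

indicial: r^2 - 5 r + 6 = 0; roots r_1 = 3, r_2 = 2


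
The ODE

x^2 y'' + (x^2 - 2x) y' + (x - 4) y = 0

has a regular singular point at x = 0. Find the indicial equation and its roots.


Divide by x^2 to reach normal form y'' + P_1(x) y' + P_2(x) y = 0 with P_1(x) = 1 - 2/x and P_2(x) = 1/x - 4/x^2.
x = 0 is a singular point because the y'-coefficient 1 - 2/x has a pole at x = 0 and the y-coefficient 1/x - 4/x^2 has a pole at x = 0.
It is a regular singular point because x P_1(x) = p(x) = x - 2 and x^2 P_2(x) = q(x) = x - 4 are polynomials, hence analytic at x = 0.
p(0) = -2,  q(0) = -4.
Indicial equation: r(r-1) + p(0) r + q(0) = 0, i.e. r^2 + (p(0) - 1) r + q(0) = 0, i.e. r^2 - 3 r - 4 = 0.
Discriminant: (-3)^2 - 4(-4) = 25, so r = (3 ± 5)/2.
Solving: r_1 = 4, r_2 = -1.

indicial: r^2 - 3 r - 4 = 0; roots r_1 = 4, r_2 = -1


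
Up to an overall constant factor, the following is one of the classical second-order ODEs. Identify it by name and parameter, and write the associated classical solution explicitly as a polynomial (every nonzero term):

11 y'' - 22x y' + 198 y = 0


All three coefficients share the factor 11; dividing through by 11 gives  y'' - 2x y' + 18 y = 0.
This matches the Hermite equation y'' - 2x y' + 2n y = 0 with 2n = 18, so n = 9; the polynomial solution is H_9(x).
With y = sum_k a_k x^k, matching x^k gives (k+2)(k+1) a_{k+2} = 2(k - n) a_k = 2(k - 9) a_k. The right side vanishes at k = 9, so the series with the parity of 9 terminates at degree 9.
Standard normalization: leading coefficient of H_n is 2^n, so a_9 = 2^9 = 512. Work downward with a_k = (k+1)(k+2) a_{k+2} / (2(k - n)):
  a_7 = (8)(9)(512) / (2(7 - 9)) = 36864/(-4) = -9216
  a_5 = (6)(7)(-9216) / (2(5 - 9)) = -387072/(-8) = 48384
  a_3 = (4)(5)(48384) / (2(3 - 9)) = 967680/(-12) = -80640
  a_1 = (2)(3)(-80640) / (2(1 - 9)) = -483840/(-16) = 30240
Hence H_9(x) = 512 x^9 - 9216 x^7 + 48384 x^5 - 80640 x^3 + 30240 x.

H_9(x); series = 512 x^9 - 9216 x^7 + 48384 x^5 - 80640 x^3 + 30240 x


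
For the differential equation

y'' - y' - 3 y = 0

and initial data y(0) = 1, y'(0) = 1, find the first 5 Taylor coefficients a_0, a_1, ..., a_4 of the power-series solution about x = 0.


Ansatz: y(x) = sum_{n>=0} a_n x^n, so y'(x) = sum_{n>=1} n a_n x^(n-1) and y''(x) = sum_{n>=2} n(n-1) a_n x^(n-2).
Substitute into P(x) y'' + Q(x) y' + R(x) y = 0 with P(x) = 1, Q(x) = -1, R(x) = -3, and match powers of x.
Initial conditions: a_0 = 1, a_1 = 1.
Setting the coefficient of each power of x to zero and solving order by order (substituting the coefficients already found):
  x^0: 2 a_2 - a_1 - 3 a_0 = 0  ->  2 a_2 = a_1 + 3 a_0 = 4  ->  a_2 = 2
  x^1: 6 a_3 - 2 a_2 - 3 a_1 = 0  ->  6 a_3 = 2 a_2 + 3 a_1 = 7  ->  a_3 = 7/6
  x^2: 12 a_4 - 3 a_3 - 3 a_2 = 0  ->  12 a_4 = 3 a_3 + 3 a_2 = 19/2  ->  a_4 = 19/24
Truncated series: y(x) = 1 + x + 2 x^2 + (7/6) x^3 + (19/24) x^4 + O(x^5).

a_0 = 1; a_1 = 1; a_2 = 2; a_3 = 7/6; a_4 = 19/24


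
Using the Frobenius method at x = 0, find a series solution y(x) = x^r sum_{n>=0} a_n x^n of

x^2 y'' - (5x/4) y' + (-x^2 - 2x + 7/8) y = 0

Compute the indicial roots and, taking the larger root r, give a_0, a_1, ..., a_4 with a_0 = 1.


Write in Frobenius form y'' + (p(x)/x) y' + (q(x)/x^2) y = 0:
  p(x) = -5/4,  q(x) = -x^2 - 2x + 7/8.
Indicial equation: r(r-1) + (-5/4) r + (7/8) = 0 -> roots r_1 = 7/4, r_2 = 1/2.
Take r = r_1 = 7/4. Let y(x) = x^r sum_{n>=0} a_n x^n with a_0 = 1.
Substitute y = x^r sum a_n x^n and match x^{r+n}. The recurrence is
  D(n) a_n - 2 a_{n-1} - 1 a_{n-2} = 0,  where D(n) = (r+n)(r+n-1) + (-5/4)(r+n) + (7/8).
  a_n = [2 a_{n-1} + 1 a_{n-2}] / D(n).
Since the indicial polynomial factors as (r - r_1)(r - r_2), D(n) = (r_1 + n - r_1)(r_1 + n - r_2) = n(n + 5/4).
Evaluating step by step (a_0 = 1):
  n = 1: D(1) = 1(1 + 5/4) = 9/4; numerator = 2(1) = 2; a_1 = (2)/(9/4) = 8/9
  n = 2: D(2) = 2(2 + 5/4) = 13/2; numerator = 2(8/9) + 1(1) = 25/9; a_2 = (25/9)/(13/2) = 50/117
  n = 3: D(3) = 3(3 + 5/4) = 51/4; numerator = 2(50/117) + 1(8/9) = 68/39; a_3 = (68/39)/(51/4) = 16/117
  n = 4: D(4) = 4(4 + 5/4) = 21; numerator = 2(16/117) + 1(50/117) = 82/117; a_4 = (82/117)/(21) = 82/2457

r = 7/4; a_0 = 1; a_1 = 8/9; a_2 = 50/117; a_3 = 16/117; a_4 = 82/2457


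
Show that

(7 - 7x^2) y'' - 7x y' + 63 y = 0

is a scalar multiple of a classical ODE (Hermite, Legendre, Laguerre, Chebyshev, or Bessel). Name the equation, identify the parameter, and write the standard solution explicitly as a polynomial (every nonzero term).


All three coefficients share the factor 7; dividing through by 7 gives  (1 - x^2) y'' - x y' + 9 y = 0.
This matches the Chebyshev equation (1 - x^2) y'' - x y' + n^2 y = 0 (note the -x y' term, not -2x y') with n^2 = 9, so n = 3; the polynomial solution is T_3(x).
With y = sum_k a_k x^k, matching x^k gives (k+2)(k+1) a_{k+2} = (k^2 - n^2) a_k = (k - 3)(k + 3) a_k. The right side vanishes at k = 3, so the series with the parity of 3 terminates at degree 3.
Standard normalization: leading coefficient of T_n is 2^(n-1), so a_3 = 2^2 = 4. Work downward with a_k = (k+1)(k+2) a_{k+2} / ((k - 3)(k + 3)):
  a_1 = (2)(3)(4) / ((1 - 3)(1 + 3)) = 24/(-8) = -3
Hence T_3(x) = 4 x^3 - 3 x.

T_3(x); series = 4 x^3 - 3 x


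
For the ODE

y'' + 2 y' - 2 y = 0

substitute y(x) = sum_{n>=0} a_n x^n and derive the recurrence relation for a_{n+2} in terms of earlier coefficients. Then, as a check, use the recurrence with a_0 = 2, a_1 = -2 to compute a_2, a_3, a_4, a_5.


Substitute y = sum_n a_n x^n.
y''(x) has coefficient (n+2)(n+1) a_{n+2} at x^n;
2 y'(x) has coefficient 2 (n+1) a_{n+1} at x^n;
-2 y(x) has coefficient -2 a_n at x^n.
Matching x^n: (n+2)(n+1) a_{n+2} + 2 (n+1) a_{n+1} - 2 a_n = 0.
Thus a_{n+2} = [-2 (n+1) a_{n+1} + 2 a_n] / ((n+1)(n+2)).

Check with a_0 = 2, a_1 = -2 (apply the recurrence for n = 0, 1, 2, 3): a_0 = 2, a_1 = -2, a_2 = 4, a_3 = -10/3, a_4 = 7/3, a_5 = -19/15.

a_(n+2) = [-2 (n+1) a_(n+1) + 2 a_n] / ((n+1)(n+2)); check: a_0 = 2, a_1 = -2, a_2 = 4, a_3 = -10/3, a_4 = 7/3, a_5 = -19/15


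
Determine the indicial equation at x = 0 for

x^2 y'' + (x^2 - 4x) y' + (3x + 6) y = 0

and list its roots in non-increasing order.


Divide by x^2 to reach normal form y'' + P_1(x) y' + P_2(x) y = 0 with P_1(x) = 1 - 4/x and P_2(x) = 3/x + 6/x^2.
x = 0 is a singular point because the y'-coefficient 1 - 4/x has a pole at x = 0 and the y-coefficient 3/x + 6/x^2 has a pole at x = 0.
It is a regular singular point because x P_1(x) = p(x) = x - 4 and x^2 P_2(x) = q(x) = 3x + 6 are polynomials, hence analytic at x = 0.
p(0) = -4,  q(0) = 6.
Indicial equation: r(r-1) + p(0) r + q(0) = 0, i.e. r^2 + (p(0) - 1) r + q(0) = 0, i.e. r^2 - 5 r + 6 = 0.
Discriminant: (-5)^2 - 4(6) = 1, so r = (5 ± 1)/2.
Solving: r_1 = 3, r_2 = 2.

indicial: r^2 - 5 r + 6 = 0; roots r_1 = 3, r_2 = 2


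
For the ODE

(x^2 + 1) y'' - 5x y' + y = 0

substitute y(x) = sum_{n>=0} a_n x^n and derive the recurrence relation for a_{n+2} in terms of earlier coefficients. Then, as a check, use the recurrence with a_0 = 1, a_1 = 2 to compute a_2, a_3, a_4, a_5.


Substitute y = sum_n a_n x^n.
(1 + 1 x^2) y'' contributes (n+2)(n+1) a_{n+2} + n(n-1) a_n at x^n.
-5 x y'(x) contributes -5 n a_n at x^n.
y(x) contributes 1 a_n at x^n.
Matching x^n: (n+2)(n+1) a_{n+2} + (n(n-1) - 5 n + 1) a_n = 0.
Thus a_{n+2} = (-n(n-1) + 5 n - 1) / ((n+1)(n+2)) * a_n.

Check with a_0 = 1, a_1 = 2 (apply the recurrence for n = 0, 1, 2, 3): a_0 = 1, a_1 = 2, a_2 = -1/2, a_3 = 4/3, a_4 = -7/24, a_5 = 8/15.

a_(n+2) = (-n(n-1) + 5 n - 1) / ((n+1)(n+2)) * a_n; check: a_0 = 1, a_1 = 2, a_2 = -1/2, a_3 = 4/3, a_4 = -7/24, a_5 = 8/15


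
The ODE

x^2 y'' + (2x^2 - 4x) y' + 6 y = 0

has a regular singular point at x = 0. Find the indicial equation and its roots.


Divide by x^2 to reach normal form y'' + P_1(x) y' + P_2(x) y = 0 with P_1(x) = 2 - 4/x and P_2(x) = 6/x^2.
x = 0 is a singular point because the y'-coefficient 2 - 4/x has a pole at x = 0 and the y-coefficient 6/x^2 has a pole at x = 0.
It is a regular singular point because x P_1(x) = p(x) = 2x - 4 and x^2 P_2(x) = q(x) = 6 are polynomials, hence analytic at x = 0.
p(0) = -4,  q(0) = 6.
Indicial equation: r(r-1) + p(0) r + q(0) = 0, i.e. r^2 + (p(0) - 1) r + q(0) = 0, i.e. r^2 - 5 r + 6 = 0.
Discriminant: (-5)^2 - 4(6) = 1, so r = (5 ± 1)/2.
Solving: r_1 = 3, r_2 = 2.

indicial: r^2 - 5 r + 6 = 0; roots r_1 = 3, r_2 = 2


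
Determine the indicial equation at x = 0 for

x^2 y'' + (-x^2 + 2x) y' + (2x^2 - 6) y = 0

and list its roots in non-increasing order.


Divide by x^2 to reach normal form y'' + P_1(x) y' + P_2(x) y = 0 with P_1(x) = -1 + 2/x and P_2(x) = 2 - 6/x^2.
x = 0 is a singular point because the y'-coefficient -1 + 2/x has a pole at x = 0 and the y-coefficient 2 - 6/x^2 has a pole at x = 0.
It is a regular singular point because x P_1(x) = p(x) = 2 - x and x^2 P_2(x) = q(x) = 2x^2 - 6 are polynomials, hence analytic at x = 0.
p(0) = 2,  q(0) = -6.
Indicial equation: r(r-1) + p(0) r + q(0) = 0, i.e. r^2 + (p(0) - 1) r + q(0) = 0, i.e. r^2 + 1 r - 6 = 0.
Discriminant: (1)^2 - 4(-6) = 25, so r = (-1 ± 5)/2.
Solving: r_1 = 2, r_2 = -3.

indicial: r^2 + 1 r - 6 = 0; roots r_1 = 2, r_2 = -3


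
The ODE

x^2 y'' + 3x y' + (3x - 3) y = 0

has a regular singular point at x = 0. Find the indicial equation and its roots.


Divide by x^2 to reach normal form y'' + P_1(x) y' + P_2(x) y = 0 with P_1(x) = 3/x and P_2(x) = 3/x - 3/x^2.
x = 0 is a singular point because the y'-coefficient 3/x has a pole at x = 0 and the y-coefficient 3/x - 3/x^2 has a pole at x = 0.
It is a regular singular point because x P_1(x) = p(x) = 3 and x^2 P_2(x) = q(x) = 3x - 3 are polynomials, hence analytic at x = 0.
p(0) = 3,  q(0) = -3.
Indicial equation: r(r-1) + p(0) r + q(0) = 0, i.e. r^2 + (p(0) - 1) r + q(0) = 0, i.e. r^2 + 2 r - 3 = 0.
Discriminant: (2)^2 - 4(-3) = 16, so r = (-2 ± 4)/2.
Solving: r_1 = 1, r_2 = -3.

indicial: r^2 + 2 r - 3 = 0; roots r_1 = 1, r_2 = -3


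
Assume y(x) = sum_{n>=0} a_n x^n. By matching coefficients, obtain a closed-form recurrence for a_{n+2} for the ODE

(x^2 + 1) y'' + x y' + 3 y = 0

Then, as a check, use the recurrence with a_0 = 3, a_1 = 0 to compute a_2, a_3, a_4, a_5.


Substitute y = sum_n a_n x^n.
(1 + 1 x^2) y'' contributes (n+2)(n+1) a_{n+2} + n(n-1) a_n at x^n.
x y'(x) contributes n a_n at x^n.
3 y(x) contributes 3 a_n at x^n.
Matching x^n: (n+2)(n+1) a_{n+2} + (n(n-1) + n + 3) a_n = 0.
Thus a_{n+2} = (-n(n-1) - n - 3) / ((n+1)(n+2)) * a_n.

Check with a_0 = 3, a_1 = 0 (apply the recurrence for n = 0, 1, 2, 3): a_0 = 3, a_1 = 0, a_2 = -9/2, a_3 = 0, a_4 = 21/8, a_5 = 0.

a_(n+2) = (-n(n-1) - n - 3) / ((n+1)(n+2)) * a_n; check: a_0 = 3, a_1 = 0, a_2 = -9/2, a_3 = 0, a_4 = 21/8, a_5 = 0


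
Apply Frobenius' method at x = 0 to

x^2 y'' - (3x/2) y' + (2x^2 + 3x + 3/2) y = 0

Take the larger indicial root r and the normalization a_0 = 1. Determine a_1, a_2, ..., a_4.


Write in Frobenius form y'' + (p(x)/x) y' + (q(x)/x^2) y = 0:
  p(x) = -3/2,  q(x) = 2x^2 + 3x + 3/2.
Indicial equation: r(r-1) + (-3/2) r + (3/2) = 0 -> roots r_1 = 3/2, r_2 = 1.
Take r = r_1 = 3/2. Let y(x) = x^r sum_{n>=0} a_n x^n with a_0 = 1.
Substitute y = x^r sum a_n x^n and match x^{r+n}. The recurrence is
  D(n) a_n + 3 a_{n-1} + 2 a_{n-2} = 0,  where D(n) = (r+n)(r+n-1) + (-3/2)(r+n) + (3/2).
  a_n = [-3 a_{n-1} - 2 a_{n-2}] / D(n).
Since the indicial polynomial factors as (r - r_1)(r - r_2), D(n) = (r_1 + n - r_1)(r_1 + n - r_2) = n(n + 1/2).
Evaluating step by step (a_0 = 1):
  n = 1: D(1) = 1(1 + 1/2) = 3/2; numerator = -3(1) = -3; a_1 = (-3)/(3/2) = -2
  n = 2: D(2) = 2(2 + 1/2) = 5; numerator = -3(-2) - 2(1) = 4; a_2 = (4)/(5) = 4/5
  n = 3: D(3) = 3(3 + 1/2) = 21/2; numerator = -3(4/5) - 2(-2) = 8/5; a_3 = (8/5)/(21/2) = 16/105
  n = 4: D(4) = 4(4 + 1/2) = 18; numerator = -3(16/105) - 2(4/5) = -72/35; a_4 = (-72/35)/(18) = -4/35

r = 3/2; a_0 = 1; a_1 = -2; a_2 = 4/5; a_3 = 16/105; a_4 = -4/35


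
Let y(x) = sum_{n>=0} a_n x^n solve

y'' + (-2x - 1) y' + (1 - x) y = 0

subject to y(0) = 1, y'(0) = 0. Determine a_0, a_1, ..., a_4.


Ansatz: y(x) = sum_{n>=0} a_n x^n, so y'(x) = sum_{n>=1} n a_n x^(n-1) and y''(x) = sum_{n>=2} n(n-1) a_n x^(n-2).
Substitute into P(x) y'' + Q(x) y' + R(x) y = 0 with P(x) = 1, Q(x) = -2x - 1, R(x) = 1 - x, and match powers of x.
Initial conditions: a_0 = 1, a_1 = 0.
Setting the coefficient of each power of x to zero and solving order by order (substituting the coefficients already found):
  x^0: 2 a_2 - a_1 + a_0 = 0  ->  2 a_2 = a_1 - a_0 = -1  ->  a_2 = -1/2
  x^1: 6 a_3 - 2 a_2 - a_1 - a_0 = 0  ->  6 a_3 = 2 a_2 + a_1 + a_0 = 0  ->  a_3 = 0
  x^2: 12 a_4 - 3 a_3 - 3 a_2 - a_1 = 0  ->  12 a_4 = 3 a_3 + 3 a_2 + a_1 = -3/2  ->  a_4 = -1/8
Truncated series: y(x) = 1 - (1/2) x^2 - (1/8) x^4 + O(x^5).

a_0 = 1; a_1 = 0; a_2 = -1/2; a_3 = 0; a_4 = -1/8


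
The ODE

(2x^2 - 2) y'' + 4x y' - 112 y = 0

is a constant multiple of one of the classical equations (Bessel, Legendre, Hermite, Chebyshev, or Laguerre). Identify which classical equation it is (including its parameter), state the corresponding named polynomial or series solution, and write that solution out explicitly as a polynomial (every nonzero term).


All three coefficients share the factor -2; dividing through by -2 gives  (1 - x^2) y'' - 2x y' + 56 y = 0.
This matches the Legendre equation (1 - x^2) y'' - 2x y' + n(n+1) y = 0 (note the -2x y' term) with n(n+1) = 56, so n = 7; the polynomial solution is P_7(x).
With y = sum_k a_k x^k, matching x^k gives (k+2)(k+1) a_{k+2} = [k(k+1) - n(n+1)] a_k = (k - 7)(k + 8) a_k. The right side vanishes at k = 7, so the series with the parity of 7 terminates at degree 7.
Standard normalization (P_n(1) = 1): leading coefficient (2n)!/(2^n (n!)^2) = 87178291200/(128*25401600) = 429/16, so a_7 = 429/16. Work downward with a_k = (k+1)(k+2) a_{k+2} / ((k - 7)(k + 8)):
  a_5 = (6)(7)(429/16) / ((5 - 7)(5 + 8)) = (9009/8)/(-26) = -693/16
  a_3 = (4)(5)(-693/16) / ((3 - 7)(3 + 8)) = (-3465/4)/(-44) = 315/16
  a_1 = (2)(3)(315/16) / ((1 - 7)(1 + 8)) = (945/8)/(-54) = -35/16
Hence P_7(x) = 429 x^7/16 - 693 x^5/16 + 315 x^3/16 - 35 x/16.

P_7(x); series = 429 x^7/16 - 693 x^5/16 + 315 x^3/16 - 35 x/16


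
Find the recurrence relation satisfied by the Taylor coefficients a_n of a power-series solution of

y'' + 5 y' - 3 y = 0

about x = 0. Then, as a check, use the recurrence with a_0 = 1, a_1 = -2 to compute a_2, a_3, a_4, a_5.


Substitute y = sum_n a_n x^n.
y''(x) has coefficient (n+2)(n+1) a_{n+2} at x^n;
5 y'(x) has coefficient 5 (n+1) a_{n+1} at x^n;
-3 y(x) has coefficient -3 a_n at x^n.
Matching x^n: (n+2)(n+1) a_{n+2} + 5 (n+1) a_{n+1} - 3 a_n = 0.
Thus a_{n+2} = [-5 (n+1) a_{n+1} + 3 a_n] / ((n+1)(n+2)).

Check with a_0 = 1, a_1 = -2 (apply the recurrence for n = 0, 1, 2, 3): a_0 = 1, a_1 = -2, a_2 = 13/2, a_3 = -71/6, a_4 = 197/12, a_5 = -2183/120.

a_(n+2) = [-5 (n+1) a_(n+1) + 3 a_n] / ((n+1)(n+2)); check: a_0 = 1, a_1 = -2, a_2 = 13/2, a_3 = -71/6, a_4 = 197/12, a_5 = -2183/120


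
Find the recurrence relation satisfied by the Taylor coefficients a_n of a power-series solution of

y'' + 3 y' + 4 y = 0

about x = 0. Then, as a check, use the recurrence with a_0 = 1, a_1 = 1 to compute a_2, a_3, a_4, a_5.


Substitute y = sum_n a_n x^n.
y''(x) has coefficient (n+2)(n+1) a_{n+2} at x^n;
3 y'(x) has coefficient 3 (n+1) a_{n+1} at x^n;
4 y(x) has coefficient 4 a_n at x^n.
Matching x^n: (n+2)(n+1) a_{n+2} + 3 (n+1) a_{n+1} + 4 a_n = 0.
Thus a_{n+2} = [-3 (n+1) a_{n+1} - 4 a_n] / ((n+1)(n+2)).

Check with a_0 = 1, a_1 = 1 (apply the recurrence for n = 0, 1, 2, 3): a_0 = 1, a_1 = 1, a_2 = -7/2, a_3 = 17/6, a_4 = -23/24, a_5 = 1/120.

a_(n+2) = [-3 (n+1) a_(n+1) - 4 a_n] / ((n+1)(n+2)); check: a_0 = 1, a_1 = 1, a_2 = -7/2, a_3 = 17/6, a_4 = -23/24, a_5 = 1/120


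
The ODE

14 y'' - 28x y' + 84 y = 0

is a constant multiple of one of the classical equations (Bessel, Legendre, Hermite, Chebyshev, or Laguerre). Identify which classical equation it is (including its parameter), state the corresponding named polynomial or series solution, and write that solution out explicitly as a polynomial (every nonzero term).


All three coefficients share the factor 14; dividing through by 14 gives  y'' - 2x y' + 6 y = 0.
This matches the Hermite equation y'' - 2x y' + 2n y = 0 with 2n = 6, so n = 3; the polynomial solution is H_3(x).
With y = sum_k a_k x^k, matching x^k gives (k+2)(k+1) a_{k+2} = 2(k - n) a_k = 2(k - 3) a_k. The right side vanishes at k = 3, so the series with the parity of 3 terminates at degree 3.
Standard normalization: leading coefficient of H_n is 2^n, so a_3 = 2^3 = 8. Work downward with a_k = (k+1)(k+2) a_{k+2} / (2(k - n)):
  a_1 = (2)(3)(8) / (2(1 - 3)) = 48/(-4) = -12
Hence H_3(x) = 8 x^3 - 12 x.

H_3(x); series = 8 x^3 - 12 x


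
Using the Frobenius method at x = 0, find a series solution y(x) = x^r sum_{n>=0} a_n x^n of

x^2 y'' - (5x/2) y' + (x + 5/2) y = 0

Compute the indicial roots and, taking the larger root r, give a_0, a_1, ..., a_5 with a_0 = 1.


Write in Frobenius form y'' + (p(x)/x) y' + (q(x)/x^2) y = 0:
  p(x) = -5/2,  q(x) = x + 5/2.
Indicial equation: r(r-1) + (-5/2) r + (5/2) = 0 -> roots r_1 = 5/2, r_2 = 1.
Take r = r_1 = 5/2. Let y(x) = x^r sum_{n>=0} a_n x^n with a_0 = 1.
Substitute y = x^r sum a_n x^n and match x^{r+n}. The recurrence is
  D(n) a_n + 1 a_{n-1} = 0,  where D(n) = (r+n)(r+n-1) + (-5/2)(r+n) + (5/2).
  a_n = -1 / D(n) * a_{n-1}.
Since the indicial polynomial factors as (r - r_1)(r - r_2), D(n) = (r_1 + n - r_1)(r_1 + n - r_2) = n(n + 3/2).
Evaluating step by step (a_0 = 1):
  n = 1: D(1) = 1(1 + 3/2) = 5/2; numerator = -1(1) = -1; a_1 = (-1)/(5/2) = -2/5
  n = 2: D(2) = 2(2 + 3/2) = 7; numerator = -1(-2/5) = 2/5; a_2 = (2/5)/(7) = 2/35
  n = 3: D(3) = 3(3 + 3/2) = 27/2; numerator = -1(2/35) = -2/35; a_3 = (-2/35)/(27/2) = -4/945
  n = 4: D(4) = 4(4 + 3/2) = 22; numerator = -1(-4/945) = 4/945; a_4 = (4/945)/(22) = 2/10395
  n = 5: D(5) = 5(5 + 3/2) = 65/2; numerator = -1(2/10395) = -2/10395; a_5 = (-2/10395)/(65/2) = -4/675675

r = 5/2; a_0 = 1; a_1 = -2/5; a_2 = 2/35; a_3 = -4/945; a_4 = 2/10395; a_5 = -4/675675


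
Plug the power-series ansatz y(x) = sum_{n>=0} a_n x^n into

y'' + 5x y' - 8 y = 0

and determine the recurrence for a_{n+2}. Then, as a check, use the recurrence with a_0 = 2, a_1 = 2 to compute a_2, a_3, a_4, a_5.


Substitute y = sum_n a_n x^n.
y''(x) has coefficient (n+2)(n+1) a_{n+2} at x^n;
5 x y'(x) has coefficient 5 n a_n at x^n (shift);
-8 y(x) has coefficient -8 a_n at x^n.
Matching x^n: (n+2)(n+1) a_{n+2} + (5n - 8) a_n = 0.
Thus a_{n+2} = (-5n + 8) / ((n+1)(n+2)) * a_n.

Check with a_0 = 2, a_1 = 2 (apply the recurrence for n = 0, 1, 2, 3): a_0 = 2, a_1 = 2, a_2 = 8, a_3 = 1, a_4 = -4/3, a_5 = -7/20.

a_(n+2) = (-5n + 8) / ((n+1)(n+2)) * a_n; check: a_0 = 2, a_1 = 2, a_2 = 8, a_3 = 1, a_4 = -4/3, a_5 = -7/20


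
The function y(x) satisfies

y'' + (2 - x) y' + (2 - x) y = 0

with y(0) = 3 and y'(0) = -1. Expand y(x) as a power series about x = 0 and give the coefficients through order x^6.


Ansatz: y(x) = sum_{n>=0} a_n x^n, so y'(x) = sum_{n>=1} n a_n x^(n-1) and y''(x) = sum_{n>=2} n(n-1) a_n x^(n-2).
Substitute into P(x) y'' + Q(x) y' + R(x) y = 0 with P(x) = 1, Q(x) = 2 - x, R(x) = 2 - x, and match powers of x.
Initial conditions: a_0 = 3, a_1 = -1.
Setting the coefficient of each power of x to zero and solving order by order (substituting the coefficients already found):
  x^0: 2 a_2 + 2 a_1 + 2 a_0 = 0  ->  2 a_2 = -2 a_1 - 2 a_0 = -4  ->  a_2 = -2
  x^1: 6 a_3 + 4 a_2 + a_1 - a_0 = 0  ->  6 a_3 = -4 a_2 - a_1 + a_0 = 12  ->  a_3 = 2
  x^2: 12 a_4 + 6 a_3 - a_1 = 0  ->  12 a_4 = -6 a_3 + a_1 = -13  ->  a_4 = -13/12
  x^3: 20 a_5 + 8 a_4 - a_3 - a_2 = 0  ->  20 a_5 = -8 a_4 + a_3 + a_2 = 26/3  ->  a_5 = 13/30
  x^4: 30 a_6 + 10 a_5 - 2 a_4 - a_3 = 0  ->  30 a_6 = -10 a_5 + 2 a_4 + a_3 = -9/2  ->  a_6 = -3/20
Truncated series: y(x) = 3 - x - 2 x^2 + 2 x^3 - (13/12) x^4 + (13/30) x^5 - (3/20) x^6 + O(x^7).

a_0 = 3; a_1 = -1; a_2 = -2; a_3 = 2; a_4 = -13/12; a_5 = 13/30; a_6 = -3/20
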